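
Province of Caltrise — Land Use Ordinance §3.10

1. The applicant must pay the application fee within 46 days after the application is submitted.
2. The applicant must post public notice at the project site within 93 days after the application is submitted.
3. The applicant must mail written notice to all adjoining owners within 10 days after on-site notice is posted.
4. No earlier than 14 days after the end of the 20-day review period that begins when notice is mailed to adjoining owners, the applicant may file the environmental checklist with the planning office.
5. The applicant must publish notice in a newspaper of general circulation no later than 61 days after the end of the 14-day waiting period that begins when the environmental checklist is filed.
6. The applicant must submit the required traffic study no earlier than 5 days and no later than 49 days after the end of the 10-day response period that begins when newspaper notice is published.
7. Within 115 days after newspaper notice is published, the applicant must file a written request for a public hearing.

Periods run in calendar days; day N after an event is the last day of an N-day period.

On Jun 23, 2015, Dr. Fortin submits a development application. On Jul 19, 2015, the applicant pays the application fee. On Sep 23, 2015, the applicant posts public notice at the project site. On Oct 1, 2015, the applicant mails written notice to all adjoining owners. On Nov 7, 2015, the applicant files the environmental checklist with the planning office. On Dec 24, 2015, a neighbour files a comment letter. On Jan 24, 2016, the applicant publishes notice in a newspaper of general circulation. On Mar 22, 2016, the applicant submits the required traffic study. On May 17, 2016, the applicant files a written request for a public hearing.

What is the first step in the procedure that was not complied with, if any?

(1) due by Jun 23, 2015 + 46 days = Aug 8, 2015; done Jul 19, 2015 — timely.
(2) due by Jun 23, 2015 + 93 days = Sep 24, 2015; Sep 23, 2015 is within that limit.
(3) due by Sep 23, 2015 + 10 days = Oct 3, 2015; done Oct 1, 2015 — timely.
(4) permitted from Oct 21, 2015 + 14 days = Nov 4, 2015 onward; done Nov 7, 2015, after the minimum wait.
(5) due by Nov 21, 2015 + 61 days = Jan 21, 2016; not done until Jan 24, 2016, 3 days after the deadline.
The procedure was therefore not followed at step 5.

Step 5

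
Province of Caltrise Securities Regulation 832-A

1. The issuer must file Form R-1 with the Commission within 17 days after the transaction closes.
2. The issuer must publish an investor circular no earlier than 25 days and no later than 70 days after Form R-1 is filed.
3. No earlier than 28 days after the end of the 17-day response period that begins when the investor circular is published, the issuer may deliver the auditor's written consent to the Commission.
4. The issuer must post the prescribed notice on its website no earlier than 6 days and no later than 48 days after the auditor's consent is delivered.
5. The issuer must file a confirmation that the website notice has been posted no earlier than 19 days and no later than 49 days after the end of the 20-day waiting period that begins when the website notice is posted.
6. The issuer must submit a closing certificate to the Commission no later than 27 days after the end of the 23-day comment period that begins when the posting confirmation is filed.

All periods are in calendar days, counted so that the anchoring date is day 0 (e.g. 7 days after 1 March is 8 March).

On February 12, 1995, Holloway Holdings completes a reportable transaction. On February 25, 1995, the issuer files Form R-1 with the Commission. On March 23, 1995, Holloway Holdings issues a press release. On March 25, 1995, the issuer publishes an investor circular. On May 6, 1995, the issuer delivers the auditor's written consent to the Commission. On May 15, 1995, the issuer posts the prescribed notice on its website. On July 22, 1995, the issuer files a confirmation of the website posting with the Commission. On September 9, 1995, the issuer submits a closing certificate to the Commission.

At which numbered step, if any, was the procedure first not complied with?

(1) due by February 12, 1995 + 17 days = March 1, 1995; completed February 25, 1995, before the deadline.
(2) the permitted window runs from February 25, 1995 + 25 = March 22, 1995 to February 25, 1995 + 70 = May 6, 1995; March 25, 1995 falls inside that range.
(3) permitted from April 11, 1995 + 28 days = May 9, 1995 onward; done May 6, 1995 — 3 days too early.
The analysis stops there.

Step 3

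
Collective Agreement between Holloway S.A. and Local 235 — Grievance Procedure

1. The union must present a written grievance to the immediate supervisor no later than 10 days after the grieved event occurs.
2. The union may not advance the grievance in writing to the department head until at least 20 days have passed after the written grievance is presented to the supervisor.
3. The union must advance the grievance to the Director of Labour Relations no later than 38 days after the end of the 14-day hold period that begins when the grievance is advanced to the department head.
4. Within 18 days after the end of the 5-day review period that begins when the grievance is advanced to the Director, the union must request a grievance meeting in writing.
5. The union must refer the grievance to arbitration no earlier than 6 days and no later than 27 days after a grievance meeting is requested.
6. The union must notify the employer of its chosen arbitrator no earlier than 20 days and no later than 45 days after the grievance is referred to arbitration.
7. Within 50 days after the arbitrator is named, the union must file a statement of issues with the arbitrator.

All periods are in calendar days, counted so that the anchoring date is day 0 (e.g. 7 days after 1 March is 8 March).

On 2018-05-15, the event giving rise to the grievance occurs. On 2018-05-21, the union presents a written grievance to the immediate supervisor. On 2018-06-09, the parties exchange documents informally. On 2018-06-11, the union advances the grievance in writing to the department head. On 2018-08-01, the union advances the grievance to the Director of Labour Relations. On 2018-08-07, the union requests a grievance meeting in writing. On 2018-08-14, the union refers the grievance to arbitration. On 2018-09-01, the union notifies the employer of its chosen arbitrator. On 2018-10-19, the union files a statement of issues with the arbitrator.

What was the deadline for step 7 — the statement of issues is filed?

2018-10-21

Step 7 runs from 2018-09-01, when the arbitrator is named. 50 days after 2018-09-01 is 2018-10-21.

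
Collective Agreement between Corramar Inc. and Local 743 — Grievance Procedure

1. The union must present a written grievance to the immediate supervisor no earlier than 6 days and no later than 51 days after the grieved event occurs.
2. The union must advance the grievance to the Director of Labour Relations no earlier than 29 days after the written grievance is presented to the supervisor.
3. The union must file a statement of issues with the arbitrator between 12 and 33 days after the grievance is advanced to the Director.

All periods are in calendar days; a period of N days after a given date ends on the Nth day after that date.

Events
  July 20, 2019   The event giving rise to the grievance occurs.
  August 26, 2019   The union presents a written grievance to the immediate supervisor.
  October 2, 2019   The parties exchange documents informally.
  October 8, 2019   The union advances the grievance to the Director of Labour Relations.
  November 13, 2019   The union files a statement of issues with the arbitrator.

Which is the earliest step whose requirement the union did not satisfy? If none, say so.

Step 3

Step 1: the window is 6–51 days after July 20, 2019 (when the grieved event occurs), so July 26, 2019 through September 9, 2019; done August 26, 2019, which is between those dates.
Step 2: the earliest permitted date is 29 days after August 26, 2019 (when the written grievance is presented to the supervisor), i.e. September 24, 2019; October 8, 2019 is on or after that date.
Step 3: the window is 12–33 days after October 8, 2019 (when the grievance is advanced to the Director), so October 20, 2019 through November 10, 2019; November 13, 2019 is 3 days past the end of the window.
The procedure was therefore not followed at step 3.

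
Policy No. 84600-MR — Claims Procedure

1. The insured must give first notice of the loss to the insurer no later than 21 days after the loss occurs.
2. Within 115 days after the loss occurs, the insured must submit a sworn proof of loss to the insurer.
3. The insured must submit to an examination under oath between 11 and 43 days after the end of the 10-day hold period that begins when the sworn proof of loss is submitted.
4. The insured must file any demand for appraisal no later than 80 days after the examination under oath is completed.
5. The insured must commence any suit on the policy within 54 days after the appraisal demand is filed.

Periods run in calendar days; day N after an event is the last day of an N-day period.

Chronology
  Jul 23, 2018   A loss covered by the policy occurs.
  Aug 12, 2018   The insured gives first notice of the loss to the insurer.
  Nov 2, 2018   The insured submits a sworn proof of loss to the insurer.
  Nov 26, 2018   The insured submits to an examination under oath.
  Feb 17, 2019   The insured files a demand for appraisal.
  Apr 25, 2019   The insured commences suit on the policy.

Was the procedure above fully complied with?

No

Step 1 — counting 21 days from Jul 23, 2018 (when the loss occurs) gives a deadline of Aug 13, 2018; completed Aug 12, 2018, before the deadline.
Step 2 — counting 115 days from Jul 23, 2018 (when the loss occurs) gives a deadline of Nov 15, 2018; completed Nov 2, 2018, before the deadline.
Step 3 — 11 and 43 days from Nov 12, 2018 (end of the 10-day hold period, which began when the sworn proof of loss is submitted on Nov 2, 2018) are Nov 23, 2018 and Dec 25, 2018 respectively; Nov 26, 2018 falls inside that range.
Step 4 — counting 80 days from Nov 26, 2018 (when the examination under oath is completed) gives a deadline of Feb 14, 2019; done Feb 17, 2019 — 3 days late.
No need to go further; step 4 was not satisfied.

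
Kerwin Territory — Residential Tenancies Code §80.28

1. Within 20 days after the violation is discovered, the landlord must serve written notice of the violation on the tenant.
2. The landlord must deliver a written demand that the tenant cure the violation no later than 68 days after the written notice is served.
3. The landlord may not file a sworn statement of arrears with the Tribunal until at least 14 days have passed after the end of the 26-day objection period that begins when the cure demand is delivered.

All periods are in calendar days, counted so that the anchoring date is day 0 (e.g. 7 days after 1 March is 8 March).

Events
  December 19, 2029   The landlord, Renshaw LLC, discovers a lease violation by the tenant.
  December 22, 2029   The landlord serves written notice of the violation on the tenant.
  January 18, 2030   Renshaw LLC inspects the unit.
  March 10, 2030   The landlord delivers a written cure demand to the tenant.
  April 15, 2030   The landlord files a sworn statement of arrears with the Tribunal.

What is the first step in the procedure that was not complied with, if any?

Step 2

Step 1 — counting 20 days from December 19, 2029 (when the violation is discovered) gives a deadline of January 8, 2030; December 22, 2029 is within that limit.
Step 2 — counting 68 days from December 22, 2029 (when the written notice is served) gives a deadline of February 28, 2030; March 10, 2030 misses that deadline by 10 days.
That is the first point of non-compliance.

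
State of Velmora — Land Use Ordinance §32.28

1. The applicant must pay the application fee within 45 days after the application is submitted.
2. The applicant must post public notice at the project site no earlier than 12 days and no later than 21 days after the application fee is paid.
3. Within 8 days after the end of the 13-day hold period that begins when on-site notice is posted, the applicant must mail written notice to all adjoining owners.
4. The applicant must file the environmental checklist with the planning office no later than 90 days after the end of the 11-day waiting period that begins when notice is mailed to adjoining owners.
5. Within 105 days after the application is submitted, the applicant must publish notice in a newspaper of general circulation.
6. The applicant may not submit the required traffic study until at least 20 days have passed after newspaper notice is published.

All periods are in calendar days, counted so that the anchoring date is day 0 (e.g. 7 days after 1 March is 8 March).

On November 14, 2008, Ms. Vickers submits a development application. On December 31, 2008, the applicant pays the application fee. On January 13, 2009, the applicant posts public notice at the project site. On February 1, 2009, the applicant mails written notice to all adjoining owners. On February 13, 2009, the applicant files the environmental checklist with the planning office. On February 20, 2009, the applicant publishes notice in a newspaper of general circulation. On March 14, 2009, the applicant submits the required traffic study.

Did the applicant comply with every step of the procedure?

No

(1) due by November 14, 2008 + 45 days = December 29, 2008; done December 31, 2008 — 2 days late.
That is the first point of non-compliance.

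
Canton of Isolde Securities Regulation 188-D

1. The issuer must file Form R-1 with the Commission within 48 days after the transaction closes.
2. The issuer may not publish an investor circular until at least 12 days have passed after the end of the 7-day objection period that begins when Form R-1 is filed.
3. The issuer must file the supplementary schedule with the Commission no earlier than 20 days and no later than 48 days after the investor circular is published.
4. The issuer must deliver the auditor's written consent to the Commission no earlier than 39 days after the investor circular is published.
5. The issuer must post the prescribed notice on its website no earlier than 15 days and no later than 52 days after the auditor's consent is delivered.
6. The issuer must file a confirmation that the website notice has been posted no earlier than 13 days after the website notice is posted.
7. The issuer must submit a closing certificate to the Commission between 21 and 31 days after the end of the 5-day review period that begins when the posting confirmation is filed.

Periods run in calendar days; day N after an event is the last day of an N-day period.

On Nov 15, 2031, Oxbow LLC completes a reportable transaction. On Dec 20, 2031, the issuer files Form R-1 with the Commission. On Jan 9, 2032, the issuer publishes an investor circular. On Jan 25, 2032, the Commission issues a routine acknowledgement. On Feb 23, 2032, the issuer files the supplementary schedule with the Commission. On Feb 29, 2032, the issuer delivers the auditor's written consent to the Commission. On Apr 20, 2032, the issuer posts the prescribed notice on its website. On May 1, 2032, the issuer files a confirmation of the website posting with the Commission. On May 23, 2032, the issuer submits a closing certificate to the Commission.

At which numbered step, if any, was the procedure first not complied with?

(1) due by Nov 15, 2031 + 48 days = Jan 2, 2032; completed Dec 20, 2031, before the deadline.
(2) permitted from Dec 27, 2031 + 12 days = Jan 8, 2032 onward; done Jan 9, 2032, after the minimum wait.
(3) the permitted window runs from Jan 9, 2032 + 20 = Jan 29, 2032 to Jan 9, 2032 + 48 = Feb 26, 2032; done Feb 23, 2032 — within the window.
(4) permitted from Jan 9, 2032 + 39 days = Feb 17, 2032 onward; done Feb 29, 2032 — permitted.
(5) the permitted window runs from Feb 29, 2032 + 15 = Mar 15, 2032 to Feb 29, 2032 + 52 = Apr 21, 2032; done Apr 20, 2032, which is between those dates.
(6) permitted from Apr 20, 2032 + 13 days = May 3, 2032 onward; acted on May 1, 2032, 2 days prematurely.

Step 6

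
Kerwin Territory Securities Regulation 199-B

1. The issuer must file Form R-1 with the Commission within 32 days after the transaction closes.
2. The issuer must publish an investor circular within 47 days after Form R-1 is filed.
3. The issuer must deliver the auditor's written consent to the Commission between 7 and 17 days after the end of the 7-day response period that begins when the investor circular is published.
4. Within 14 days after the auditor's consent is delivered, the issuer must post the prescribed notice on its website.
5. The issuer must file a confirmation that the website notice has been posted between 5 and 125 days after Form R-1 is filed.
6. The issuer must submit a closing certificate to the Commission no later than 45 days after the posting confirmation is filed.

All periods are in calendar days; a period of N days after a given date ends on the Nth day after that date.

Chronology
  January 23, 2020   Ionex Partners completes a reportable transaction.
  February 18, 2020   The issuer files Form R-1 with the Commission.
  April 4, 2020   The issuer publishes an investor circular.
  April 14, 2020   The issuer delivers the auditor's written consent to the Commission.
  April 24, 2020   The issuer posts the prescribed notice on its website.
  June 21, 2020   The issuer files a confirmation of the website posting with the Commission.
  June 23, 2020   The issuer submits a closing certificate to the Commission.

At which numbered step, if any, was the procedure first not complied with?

Step 3

Step 1: 32 days after January 23, 2020 (when the transaction closes) is February 24, 2020; February 18, 2020 is within that limit.
Step 2: 47 days after February 18, 2020 (when Form R-1 is filed) is April 5, 2020; April 4, 2020 is within that limit.
Step 3: the window is 7–17 days after April 11, 2020 (end of the 7-day response period, which began when the investor circular is published on April 4, 2020), so April 18, 2020 through April 28, 2020; April 14, 2020 is 4 days too early.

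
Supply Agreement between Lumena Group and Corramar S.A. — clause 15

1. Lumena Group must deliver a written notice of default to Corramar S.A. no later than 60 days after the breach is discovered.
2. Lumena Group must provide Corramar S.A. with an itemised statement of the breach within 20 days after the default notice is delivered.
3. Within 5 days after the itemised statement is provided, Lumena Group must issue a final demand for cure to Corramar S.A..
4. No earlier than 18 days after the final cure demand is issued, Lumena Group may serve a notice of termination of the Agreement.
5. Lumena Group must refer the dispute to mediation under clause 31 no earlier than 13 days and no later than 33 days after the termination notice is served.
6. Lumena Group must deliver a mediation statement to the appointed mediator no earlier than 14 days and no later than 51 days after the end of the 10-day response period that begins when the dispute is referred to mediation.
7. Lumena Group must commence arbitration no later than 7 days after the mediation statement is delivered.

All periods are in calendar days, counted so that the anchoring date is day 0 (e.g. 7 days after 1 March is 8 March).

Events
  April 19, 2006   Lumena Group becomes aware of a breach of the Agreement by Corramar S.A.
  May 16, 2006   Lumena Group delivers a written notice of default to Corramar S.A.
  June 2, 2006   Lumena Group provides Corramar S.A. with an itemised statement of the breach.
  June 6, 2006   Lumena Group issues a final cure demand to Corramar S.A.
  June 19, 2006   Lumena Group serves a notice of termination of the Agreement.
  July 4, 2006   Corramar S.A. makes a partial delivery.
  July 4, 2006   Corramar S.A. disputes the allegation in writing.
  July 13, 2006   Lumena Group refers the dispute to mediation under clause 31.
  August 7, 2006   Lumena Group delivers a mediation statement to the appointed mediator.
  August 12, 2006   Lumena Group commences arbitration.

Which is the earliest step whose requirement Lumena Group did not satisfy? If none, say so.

Step 4

Step 1 — counting 60 days from April 19, 2006 (when the breach is discovered) gives a deadline of June 18, 2006; May 16, 2006 is within that limit.
Step 2 — counting 20 days from May 16, 2006 (when the default notice is delivered) gives a deadline of June 5, 2006; done June 2, 2006 — timely.
Step 3 — counting 5 days from June 2, 2006 (when the itemised statement is provided) gives a deadline of June 7, 2006; done June 6, 2006 — timely.
Step 4 — must wait 18 days from June 6, 2006 (when the final cure demand is issued), so not before June 24, 2006; done June 19, 2006 — 5 days too early.
No need to go further; step 4 was not satisfied.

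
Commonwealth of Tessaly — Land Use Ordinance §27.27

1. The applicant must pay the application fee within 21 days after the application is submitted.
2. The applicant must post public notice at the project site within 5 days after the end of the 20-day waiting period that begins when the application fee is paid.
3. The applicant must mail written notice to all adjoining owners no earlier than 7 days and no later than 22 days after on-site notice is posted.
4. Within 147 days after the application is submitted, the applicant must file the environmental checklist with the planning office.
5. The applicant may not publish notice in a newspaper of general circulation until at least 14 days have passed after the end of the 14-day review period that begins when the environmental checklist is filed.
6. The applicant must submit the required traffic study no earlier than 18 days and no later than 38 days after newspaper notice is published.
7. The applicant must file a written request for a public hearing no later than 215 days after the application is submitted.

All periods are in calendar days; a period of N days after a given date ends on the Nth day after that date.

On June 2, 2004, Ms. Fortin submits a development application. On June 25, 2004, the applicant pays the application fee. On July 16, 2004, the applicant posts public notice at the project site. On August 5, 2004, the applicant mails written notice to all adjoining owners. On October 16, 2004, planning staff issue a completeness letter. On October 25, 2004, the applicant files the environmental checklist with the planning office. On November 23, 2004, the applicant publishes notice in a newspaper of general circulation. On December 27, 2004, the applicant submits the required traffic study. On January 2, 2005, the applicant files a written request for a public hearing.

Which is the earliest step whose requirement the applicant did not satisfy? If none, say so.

Step 1

Step 1 — counting 21 days from June 2, 2004 (when the application is submitted) gives a deadline of June 23, 2004; June 25, 2004 misses that deadline by 2 days.
The procedure was therefore not followed at step 1.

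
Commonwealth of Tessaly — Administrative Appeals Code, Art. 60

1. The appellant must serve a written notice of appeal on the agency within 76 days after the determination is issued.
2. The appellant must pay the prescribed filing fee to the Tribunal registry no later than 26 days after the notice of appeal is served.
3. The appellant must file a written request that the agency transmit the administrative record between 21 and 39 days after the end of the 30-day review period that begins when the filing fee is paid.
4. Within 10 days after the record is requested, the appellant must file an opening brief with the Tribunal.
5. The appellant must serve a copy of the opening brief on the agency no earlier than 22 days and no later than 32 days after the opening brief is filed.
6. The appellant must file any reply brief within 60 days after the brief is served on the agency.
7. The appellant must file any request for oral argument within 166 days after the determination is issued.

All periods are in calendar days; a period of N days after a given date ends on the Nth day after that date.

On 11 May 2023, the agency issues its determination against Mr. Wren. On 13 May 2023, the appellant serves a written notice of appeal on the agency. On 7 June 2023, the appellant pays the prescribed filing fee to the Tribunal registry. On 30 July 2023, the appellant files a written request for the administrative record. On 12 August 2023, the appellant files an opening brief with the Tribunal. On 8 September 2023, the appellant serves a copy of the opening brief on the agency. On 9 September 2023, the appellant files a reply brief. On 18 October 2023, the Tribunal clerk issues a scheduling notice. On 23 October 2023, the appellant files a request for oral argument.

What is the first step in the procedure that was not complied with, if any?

Step 1: 76 days after 11 May 2023 (when the determination is issued) is 26 July 2023; done 13 May 2023 — timely.
Step 2: 26 days after 13 May 2023 (when the notice of appeal is served) is 8 June 2023; 7 June 2023 is within that limit.
Step 3: the window is 21–39 days after 7 July 2023 (end of the 30-day review period, which began when the filing fee is paid on 7 June 2023), so 28 July 2023 through 15 August 2023; done 30 July 2023, which is between those dates.
Step 4: 10 days after 30 July 2023 (when the record is requested) is 9 August 2023; not done until 12 August 2023, 3 days after the deadline.

Step 4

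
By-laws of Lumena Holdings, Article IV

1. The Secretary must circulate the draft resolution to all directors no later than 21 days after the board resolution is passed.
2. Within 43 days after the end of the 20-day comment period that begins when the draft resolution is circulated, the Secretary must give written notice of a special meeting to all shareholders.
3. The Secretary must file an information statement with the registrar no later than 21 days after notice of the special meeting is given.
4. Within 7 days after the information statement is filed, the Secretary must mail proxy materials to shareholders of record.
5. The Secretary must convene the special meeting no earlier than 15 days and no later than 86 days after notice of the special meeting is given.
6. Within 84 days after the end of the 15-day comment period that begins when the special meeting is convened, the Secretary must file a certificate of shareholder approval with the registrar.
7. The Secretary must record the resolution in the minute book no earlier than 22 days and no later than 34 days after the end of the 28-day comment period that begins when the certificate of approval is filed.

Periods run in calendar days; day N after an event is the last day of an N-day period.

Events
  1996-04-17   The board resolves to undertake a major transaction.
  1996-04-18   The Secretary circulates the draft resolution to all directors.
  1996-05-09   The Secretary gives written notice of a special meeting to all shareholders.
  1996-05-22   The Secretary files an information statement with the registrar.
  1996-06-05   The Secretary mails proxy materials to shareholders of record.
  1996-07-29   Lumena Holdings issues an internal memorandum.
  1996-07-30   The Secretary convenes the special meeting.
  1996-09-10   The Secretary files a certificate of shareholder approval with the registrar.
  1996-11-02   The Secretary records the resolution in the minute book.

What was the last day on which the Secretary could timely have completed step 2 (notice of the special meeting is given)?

1996-06-20

The draft resolution is circulated on 1996-04-18; the 20-day comment period therefore ends 1996-05-08, and step 2 runs from that date. 43 days after 1996-05-08 is 1996-06-20.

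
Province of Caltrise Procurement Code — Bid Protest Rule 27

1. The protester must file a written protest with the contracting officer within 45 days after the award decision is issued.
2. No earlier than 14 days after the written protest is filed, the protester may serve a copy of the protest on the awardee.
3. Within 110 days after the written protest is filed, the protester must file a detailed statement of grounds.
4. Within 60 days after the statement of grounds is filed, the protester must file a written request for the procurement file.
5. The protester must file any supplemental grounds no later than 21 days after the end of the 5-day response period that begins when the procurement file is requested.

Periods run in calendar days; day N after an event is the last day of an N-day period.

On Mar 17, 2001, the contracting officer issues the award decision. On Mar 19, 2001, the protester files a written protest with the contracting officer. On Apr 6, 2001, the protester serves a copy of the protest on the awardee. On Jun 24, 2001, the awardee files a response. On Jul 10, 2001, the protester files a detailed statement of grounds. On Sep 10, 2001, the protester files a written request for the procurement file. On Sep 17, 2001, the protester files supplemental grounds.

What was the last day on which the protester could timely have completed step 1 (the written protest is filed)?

May 1, 2001

Step 1 runs from Mar 17, 2001, when the award decision is issued. 45 days after Mar 17, 2001 is May 1, 2001.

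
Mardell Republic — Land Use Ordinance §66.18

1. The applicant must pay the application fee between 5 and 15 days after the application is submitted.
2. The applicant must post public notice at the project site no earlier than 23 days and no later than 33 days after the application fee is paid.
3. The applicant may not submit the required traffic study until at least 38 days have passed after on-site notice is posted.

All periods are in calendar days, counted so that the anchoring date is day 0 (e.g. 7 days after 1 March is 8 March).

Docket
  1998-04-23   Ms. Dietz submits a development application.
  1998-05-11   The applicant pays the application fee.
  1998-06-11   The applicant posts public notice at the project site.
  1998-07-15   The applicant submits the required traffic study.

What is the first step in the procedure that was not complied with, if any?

Step 1

Step 1: the window is 5–15 days after 1998-04-23 (when the application is submitted), so 1998-04-28 through 1998-05-08; 1998-05-11 is 3 days past the end of the window.
Later steps need not be reached.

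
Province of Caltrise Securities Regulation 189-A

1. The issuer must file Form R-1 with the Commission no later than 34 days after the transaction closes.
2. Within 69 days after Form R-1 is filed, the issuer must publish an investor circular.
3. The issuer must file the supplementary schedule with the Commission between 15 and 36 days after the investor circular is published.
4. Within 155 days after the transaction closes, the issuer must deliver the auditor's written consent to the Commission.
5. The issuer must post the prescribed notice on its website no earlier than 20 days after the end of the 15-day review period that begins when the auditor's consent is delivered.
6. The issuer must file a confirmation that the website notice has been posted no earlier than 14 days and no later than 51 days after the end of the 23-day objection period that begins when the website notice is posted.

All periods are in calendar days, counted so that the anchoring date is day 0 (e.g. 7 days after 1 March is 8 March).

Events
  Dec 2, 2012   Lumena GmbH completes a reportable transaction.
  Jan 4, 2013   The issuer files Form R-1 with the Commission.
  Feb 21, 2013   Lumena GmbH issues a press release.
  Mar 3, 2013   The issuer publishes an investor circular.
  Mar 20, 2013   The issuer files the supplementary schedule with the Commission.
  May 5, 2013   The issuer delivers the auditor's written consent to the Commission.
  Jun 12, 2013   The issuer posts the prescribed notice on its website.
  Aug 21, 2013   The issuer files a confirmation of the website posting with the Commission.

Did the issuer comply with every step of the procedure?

Step 1 — counting 34 days from Dec 2, 2012 (when the transaction closes) gives a deadline of Jan 5, 2013; done Jan 4, 2013 — timely.
Step 2 — counting 69 days from Jan 4, 2013 (when Form R-1 is filed) gives a deadline of Mar 14, 2013; done Mar 3, 2013 — timely.
Step 3 — 15 and 36 days from Mar 3, 2013 (when the investor circular is published) are Mar 18, 2013 and Apr 8, 2013 respectively; done Mar 20, 2013, which is between those dates.
Step 4 — counting 155 days from Dec 2, 2012 (when the transaction closes) gives a deadline of May 6, 2013; completed May 5, 2013, before the deadline.
Step 5 — must wait 20 days from May 20, 2013 (end of the 15-day review period, which began when the auditor's consent is delivered on May 5, 2013), so not before Jun 9, 2013; Jun 12, 2013 is on or after that date.
Step 6 — 14 and 51 days from Jul 5, 2013 (end of the 23-day objection period, which began when the website notice is posted on Jun 12, 2013) are Jul 19, 2013 and Aug 25, 2013 respectively; done Aug 21, 2013 — within the window.

Yes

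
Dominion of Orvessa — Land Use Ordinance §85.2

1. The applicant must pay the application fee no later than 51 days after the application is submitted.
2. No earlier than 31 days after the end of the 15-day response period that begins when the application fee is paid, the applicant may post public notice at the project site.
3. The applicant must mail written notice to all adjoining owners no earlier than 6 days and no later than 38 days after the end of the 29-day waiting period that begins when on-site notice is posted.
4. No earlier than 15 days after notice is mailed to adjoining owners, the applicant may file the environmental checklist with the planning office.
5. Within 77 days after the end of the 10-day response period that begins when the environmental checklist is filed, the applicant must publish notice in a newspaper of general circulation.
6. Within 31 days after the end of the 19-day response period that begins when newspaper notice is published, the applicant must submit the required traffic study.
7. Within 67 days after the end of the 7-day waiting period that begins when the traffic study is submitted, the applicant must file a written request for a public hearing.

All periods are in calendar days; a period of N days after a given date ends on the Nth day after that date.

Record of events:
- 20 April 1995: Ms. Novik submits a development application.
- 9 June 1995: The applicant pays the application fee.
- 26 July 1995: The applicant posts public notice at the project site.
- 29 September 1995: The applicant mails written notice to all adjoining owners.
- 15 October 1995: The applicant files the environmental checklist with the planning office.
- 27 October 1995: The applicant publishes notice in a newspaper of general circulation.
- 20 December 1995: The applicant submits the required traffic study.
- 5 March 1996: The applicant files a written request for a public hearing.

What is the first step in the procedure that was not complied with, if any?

(1) due by 20 April 1995 + 51 days = 10 June 1995; completed 9 June 1995, before the deadline.
(2) permitted from 24 June 1995 + 31 days = 25 July 1995 onward; 26 July 1995 is on or after that date.
(3) the permitted window runs from 24 August 1995 + 6 = 30 August 1995 to 24 August 1995 + 38 = 1 October 1995; done 29 September 1995, which is between those dates.
(4) permitted from 29 September 1995 + 15 days = 14 October 1995 onward; done 15 October 1995, after the minimum wait.
(5) due by 25 October 1995 + 77 days = 10 January 1996; 27 October 1995 is within that limit.
(6) due by 15 November 1995 + 31 days = 16 December 1995; not done until 20 December 1995, 4 days after the deadline.
Later steps need not be reached.

Step 6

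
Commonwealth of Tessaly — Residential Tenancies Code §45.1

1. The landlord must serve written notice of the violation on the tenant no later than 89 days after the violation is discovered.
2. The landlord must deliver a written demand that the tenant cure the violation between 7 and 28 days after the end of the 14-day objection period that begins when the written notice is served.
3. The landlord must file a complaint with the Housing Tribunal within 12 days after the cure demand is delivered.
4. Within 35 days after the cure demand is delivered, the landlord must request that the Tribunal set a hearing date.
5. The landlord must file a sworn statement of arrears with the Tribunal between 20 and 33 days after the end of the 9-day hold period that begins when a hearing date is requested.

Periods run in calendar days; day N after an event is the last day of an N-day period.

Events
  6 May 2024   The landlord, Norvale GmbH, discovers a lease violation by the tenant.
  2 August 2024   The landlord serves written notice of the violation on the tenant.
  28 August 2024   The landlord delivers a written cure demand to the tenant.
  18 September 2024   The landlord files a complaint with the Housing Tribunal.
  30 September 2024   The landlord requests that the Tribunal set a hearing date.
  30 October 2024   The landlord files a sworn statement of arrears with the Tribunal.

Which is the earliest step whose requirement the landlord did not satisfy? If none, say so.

Step 1: 89 days after 6 May 2024 (when the violation is discovered) is 3 August 2024; completed 2 August 2024, before the deadline.
Step 2: the window is 7–28 days after 16 August 2024 (end of the 14-day objection period, which began when the written notice is served on 2 August 2024), so 23 August 2024 through 13 September 2024; done 28 August 2024, which is between those dates.
Step 3: 12 days after 28 August 2024 (when the cure demand is delivered) is 9 September 2024; done 18 September 2024 — 9 days late.
No need to go further; step 3 was not satisfied.

Step 3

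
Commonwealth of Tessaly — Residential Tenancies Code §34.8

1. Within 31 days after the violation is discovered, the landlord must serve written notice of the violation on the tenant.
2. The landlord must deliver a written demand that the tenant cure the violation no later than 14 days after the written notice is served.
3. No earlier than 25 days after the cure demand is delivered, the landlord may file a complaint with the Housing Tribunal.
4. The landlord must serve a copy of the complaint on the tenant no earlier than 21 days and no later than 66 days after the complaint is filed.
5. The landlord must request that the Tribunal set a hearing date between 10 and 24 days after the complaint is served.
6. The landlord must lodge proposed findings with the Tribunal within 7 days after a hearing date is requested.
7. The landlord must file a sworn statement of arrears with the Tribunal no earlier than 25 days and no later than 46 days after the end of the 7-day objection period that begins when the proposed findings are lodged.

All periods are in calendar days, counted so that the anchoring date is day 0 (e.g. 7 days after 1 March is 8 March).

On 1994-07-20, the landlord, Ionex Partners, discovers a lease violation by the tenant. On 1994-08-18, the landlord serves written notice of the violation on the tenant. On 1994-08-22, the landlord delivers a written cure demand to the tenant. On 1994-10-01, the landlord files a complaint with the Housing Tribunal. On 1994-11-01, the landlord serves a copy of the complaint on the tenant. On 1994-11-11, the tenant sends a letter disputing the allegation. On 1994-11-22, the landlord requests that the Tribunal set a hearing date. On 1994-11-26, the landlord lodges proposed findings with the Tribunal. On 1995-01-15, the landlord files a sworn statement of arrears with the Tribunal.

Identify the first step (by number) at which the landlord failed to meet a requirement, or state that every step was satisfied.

Step 1: 31 days after 1994-07-20 (when the violation is discovered) is 1994-08-20; completed 1994-08-18, before the deadline.
Step 2: 14 days after 1994-08-18 (when the written notice is served) is 1994-09-01; completed 1994-08-22, before the deadline.
Step 3: the earliest permitted date is 25 days after 1994-08-22 (when the cure demand is delivered), i.e. 1994-09-16; 1994-10-01 is on or after that date.
Step 4: the window is 21–66 days after 1994-10-01 (when the complaint is filed), so 1994-10-22 through 1994-12-06; 1994-11-01 falls inside that range.
Step 5: the window is 10–24 days after 1994-11-01 (when the complaint is served), so 1994-11-11 through 1994-11-25; done 1994-11-22 — within the window.
Step 6: 7 days after 1994-11-22 (when a hearing date is requested) is 1994-11-29; completed 1994-11-26, before the deadline.
Step 7: the window is 25–46 days after 1994-12-03 (end of the 7-day objection period, which began when the proposed findings are lodged on 1994-11-26), so 1994-12-28 through 1995-01-18; done 1995-01-15 — within the window.

None — every step was satisfied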